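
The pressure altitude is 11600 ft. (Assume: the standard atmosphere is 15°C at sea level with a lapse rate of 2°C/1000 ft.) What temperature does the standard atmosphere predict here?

-8.2°C

ISA temperature = 15 − 2 × (11600/1000) = 15 − 23.2 = -8.2°C.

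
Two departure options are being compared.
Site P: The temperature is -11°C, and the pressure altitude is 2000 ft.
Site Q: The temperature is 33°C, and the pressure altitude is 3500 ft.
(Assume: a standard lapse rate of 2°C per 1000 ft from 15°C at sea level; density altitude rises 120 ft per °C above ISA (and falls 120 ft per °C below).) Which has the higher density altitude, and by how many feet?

Site P: ISA temp = 11°C, deviation -22°C, DA = 2000 + 120 × (-22) = -640 ft.
Site Q: ISA temp = 8°C, deviation +25°C, DA = 3500 + 120 × 25 = 6500 ft.
Site Q is higher by 6500 − (-640) = 7140 ft.

Site Q by 7140 ft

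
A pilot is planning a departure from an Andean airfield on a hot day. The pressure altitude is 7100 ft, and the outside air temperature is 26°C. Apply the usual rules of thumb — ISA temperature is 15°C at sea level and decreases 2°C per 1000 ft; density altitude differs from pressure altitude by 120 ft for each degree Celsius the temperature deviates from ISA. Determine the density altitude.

ISA temperature at 7100 ft = 15 − 2 × (7100/1000) = 0.8°C.
ISA deviation = 26 − 0.8 = +25.2°C.
Density altitude = 7100 + 120 × (25.2) = 7100 + (+3024) = 10124 ft.

10124 ft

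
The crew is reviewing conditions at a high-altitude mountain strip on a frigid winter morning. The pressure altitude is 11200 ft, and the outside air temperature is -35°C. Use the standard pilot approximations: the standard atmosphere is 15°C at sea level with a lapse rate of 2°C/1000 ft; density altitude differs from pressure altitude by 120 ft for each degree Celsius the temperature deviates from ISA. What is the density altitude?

ISA temperature at 11200 ft = 15 − 2 × (11200/1000) = -7.4°C.
ISA deviation = -35 − (-7.4) = -27.6°C.
Density altitude = 11200 + 120 × (-27.6) = 11200 + (-3312) = 7888 ft.

7888 ft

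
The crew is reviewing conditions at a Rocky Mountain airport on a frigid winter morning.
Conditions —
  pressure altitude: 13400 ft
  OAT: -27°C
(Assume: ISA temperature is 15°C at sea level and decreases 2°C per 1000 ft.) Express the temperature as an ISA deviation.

ISA-15.2°C

ISA temperature at 13400 ft = 15 − 2 × (13400/1000) = -11.8°C.
Deviation = OAT − ISA = -27 − (-11.8) = -15.2°C.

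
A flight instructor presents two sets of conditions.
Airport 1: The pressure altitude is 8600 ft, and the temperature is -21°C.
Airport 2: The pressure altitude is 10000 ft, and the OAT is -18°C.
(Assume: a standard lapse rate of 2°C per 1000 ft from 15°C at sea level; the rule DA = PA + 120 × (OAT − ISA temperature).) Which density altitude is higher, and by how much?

Airport 2 by 2096 ft

Airport 1: ISA temp = -2.2°C, deviation -18.8°C, DA = 8600 + 120 × (-18.8) = 6344 ft.
Airport 2: ISA temp = -5°C, deviation -13°C, DA = 10000 + 120 × (-13) = 8440 ft.
Airport 2 is higher by 8440 − 6344 = 2096 ft.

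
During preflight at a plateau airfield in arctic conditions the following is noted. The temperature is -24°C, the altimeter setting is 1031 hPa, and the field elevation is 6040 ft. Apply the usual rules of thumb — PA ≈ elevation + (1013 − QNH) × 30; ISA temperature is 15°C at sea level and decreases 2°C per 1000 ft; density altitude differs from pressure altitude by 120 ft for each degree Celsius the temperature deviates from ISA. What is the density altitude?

2140 ft

Pressure altitude = 6040 + (1013 − 1031) × 30 = 6040 + (-540) = 5500 ft.
ISA temperature at 5500 ft = 15 − 2 × (5500/1000) = 4°C.
ISA deviation = -24 − 4 = -28°C.
Density altitude = 5500 + 120 × (-28) = 2140 ft.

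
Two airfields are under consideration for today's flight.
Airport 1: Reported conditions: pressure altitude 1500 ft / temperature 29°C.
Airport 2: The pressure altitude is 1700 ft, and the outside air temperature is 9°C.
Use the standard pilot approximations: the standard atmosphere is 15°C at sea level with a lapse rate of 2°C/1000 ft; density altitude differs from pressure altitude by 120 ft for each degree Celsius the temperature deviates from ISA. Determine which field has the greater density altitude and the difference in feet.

Airport 1: ISA temp = 12°C, deviation +17°C, DA = 1500 + 120 × 17 = 3540 ft.
Airport 2: ISA temp = 11.6°C, deviation -2.6°C, DA = 1700 + 120 × (-2.6) = 1388 ft.
Airport 1 is higher by 3540 − 1388 = 2152 ft.

Airport 1 by 2152 ft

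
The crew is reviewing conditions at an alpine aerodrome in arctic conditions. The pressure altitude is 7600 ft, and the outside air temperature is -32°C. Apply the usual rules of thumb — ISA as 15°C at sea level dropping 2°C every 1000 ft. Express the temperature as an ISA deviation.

ISA temperature at 7600 ft = 15 − 2 × (7600/1000) = -0.2°C.
Deviation = OAT − ISA = -32 − (-0.2) = -31.8°C.

ISA-31.8°C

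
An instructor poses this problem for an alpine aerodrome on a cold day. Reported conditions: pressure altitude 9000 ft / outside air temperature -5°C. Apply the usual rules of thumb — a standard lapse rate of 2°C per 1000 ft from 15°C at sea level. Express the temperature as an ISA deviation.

ISA-2°C

ISA temperature at 9000 ft = 15 − 2 × (9000/1000) = -3°C.
Deviation = OAT − ISA = -5 − (-3) = -2°C.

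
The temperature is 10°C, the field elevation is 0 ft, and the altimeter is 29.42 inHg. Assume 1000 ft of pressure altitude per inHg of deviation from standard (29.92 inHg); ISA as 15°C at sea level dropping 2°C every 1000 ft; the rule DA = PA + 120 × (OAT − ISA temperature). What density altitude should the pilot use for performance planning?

20 ft

Pressure altitude = 0 + (29.92 − 29.42) × 1000 = 0 + (+500) = 500 ft.
ISA temperature at 500 ft = 15 − 2 × (500/1000) = 14°C.
ISA deviation = 10 − 14 = -4°C.
Density altitude = 500 + 120 × (-4) = 20 ft.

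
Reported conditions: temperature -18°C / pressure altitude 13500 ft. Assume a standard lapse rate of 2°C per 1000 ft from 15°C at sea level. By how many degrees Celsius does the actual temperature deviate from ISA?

ISA-6°C

ISA temperature at 13500 ft = 15 − 2 × (13500/1000) = -12°C.
Deviation = OAT − ISA = -18 − (-12) = -6°C.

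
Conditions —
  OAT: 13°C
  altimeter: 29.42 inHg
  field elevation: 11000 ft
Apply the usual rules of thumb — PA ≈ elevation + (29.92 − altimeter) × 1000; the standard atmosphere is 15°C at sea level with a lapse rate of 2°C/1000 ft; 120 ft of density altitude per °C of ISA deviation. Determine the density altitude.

14020 ft

Pressure altitude = 11000 + (29.92 − 29.42) × 1000 = 11000 + (+500) = 11500 ft.
ISA temperature at 11500 ft = 15 − 2 × (11500/1000) = -8°C.
ISA deviation = 13 − (-8) = +21°C.
Density altitude = 11500 + 120 × (21) = 14020 ft.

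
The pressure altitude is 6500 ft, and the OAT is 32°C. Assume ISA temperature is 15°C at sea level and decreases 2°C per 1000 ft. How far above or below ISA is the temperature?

ISA+30°C

ISA temperature at 6500 ft = 15 − 2 × (6500/1000) = 2°C.
Deviation = OAT − ISA = 32 − 2 = +30°C.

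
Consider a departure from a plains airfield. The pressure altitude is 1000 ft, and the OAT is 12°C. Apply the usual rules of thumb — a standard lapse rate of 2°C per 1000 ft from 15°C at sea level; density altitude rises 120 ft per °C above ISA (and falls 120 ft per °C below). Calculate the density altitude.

ISA temperature at 1000 ft = 15 − 2 × (1000/1000) = 13°C.
ISA deviation = 12 − 13 = -1°C.
Density altitude = 1000 + 120 × (-1) = 1000 + (-120) = 880 ft.

880 ft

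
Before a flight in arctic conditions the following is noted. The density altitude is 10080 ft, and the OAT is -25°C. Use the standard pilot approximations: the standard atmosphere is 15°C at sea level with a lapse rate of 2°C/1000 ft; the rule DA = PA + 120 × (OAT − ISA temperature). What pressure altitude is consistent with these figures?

DA = PA + 120 × (OAT − (15 − 2·PA/1000)) = PA + 120·OAT − 1800 + 0.24·PA = 1.24·PA + 120·OAT − 1800.
So 1.24·PA = 10080 − 120 × (-25) + 1800 = 14880.
PA = 14880 / 1.24 = 12000 ft.

12000 ft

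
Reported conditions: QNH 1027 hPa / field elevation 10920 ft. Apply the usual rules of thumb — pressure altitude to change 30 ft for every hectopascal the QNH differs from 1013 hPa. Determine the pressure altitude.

Pressure correction = (1013 − 1027) × 30 = -420 ft.
Pressure altitude = 10920 + (-420) = 10500 ft.

10500 ft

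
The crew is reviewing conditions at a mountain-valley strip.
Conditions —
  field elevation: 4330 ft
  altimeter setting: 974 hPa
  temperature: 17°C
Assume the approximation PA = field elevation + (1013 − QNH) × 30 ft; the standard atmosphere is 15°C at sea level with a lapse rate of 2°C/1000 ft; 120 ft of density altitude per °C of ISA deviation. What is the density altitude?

7060 ft

Pressure altitude = 4330 + (1013 − 974) × 30 = 4330 + (+1170) = 5500 ft.
ISA temperature at 5500 ft = 15 − 2 × (5500/1000) = 4°C.
ISA deviation = 17 − 4 = +13°C.
Density altitude = 5500 + 120 × (13) = 7060 ft.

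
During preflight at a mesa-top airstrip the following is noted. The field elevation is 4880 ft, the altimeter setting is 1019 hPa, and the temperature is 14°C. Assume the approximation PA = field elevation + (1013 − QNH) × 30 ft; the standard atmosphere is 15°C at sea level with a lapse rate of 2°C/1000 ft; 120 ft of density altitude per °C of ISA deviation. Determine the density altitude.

5708 ft

Pressure altitude = 4880 + (1013 − 1019) × 30 = 4880 + (-180) = 4700 ft.
ISA temperature at 4700 ft = 15 − 2 × (4700/1000) = 5.6°C.
ISA deviation = 14 − 5.6 = +8.4°C.
Density altitude = 4700 + 120 × (8.4) = 5708 ft.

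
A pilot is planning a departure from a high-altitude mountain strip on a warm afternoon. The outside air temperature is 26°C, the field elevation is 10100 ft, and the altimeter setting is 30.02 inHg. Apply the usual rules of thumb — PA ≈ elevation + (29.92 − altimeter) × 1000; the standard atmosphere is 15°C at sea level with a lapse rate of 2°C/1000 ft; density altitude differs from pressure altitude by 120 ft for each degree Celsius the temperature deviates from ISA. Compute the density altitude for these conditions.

Pressure altitude = 10100 + (29.92 − 30.02) × 1000 = 10100 + (-100) = 10000 ft.
ISA temperature at 10000 ft = 15 − 2 × (10000/1000) = -5°C.
ISA deviation = 26 − (-5) = +31°C.
Density altitude = 10000 + 120 × (31) = 13720 ft.

13720 ft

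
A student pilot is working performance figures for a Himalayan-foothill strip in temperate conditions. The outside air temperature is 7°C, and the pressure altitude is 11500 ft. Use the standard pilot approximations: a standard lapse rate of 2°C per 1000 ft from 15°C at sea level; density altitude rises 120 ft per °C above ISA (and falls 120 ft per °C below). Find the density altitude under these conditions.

ISA temperature at 11500 ft = 15 − 2 × (11500/1000) = -8°C.
ISA deviation = 7 − (-8) = +15°C.
Density altitude = 11500 + 120 × (15) = 11500 + (+1800) = 13300 ft.

13300 ft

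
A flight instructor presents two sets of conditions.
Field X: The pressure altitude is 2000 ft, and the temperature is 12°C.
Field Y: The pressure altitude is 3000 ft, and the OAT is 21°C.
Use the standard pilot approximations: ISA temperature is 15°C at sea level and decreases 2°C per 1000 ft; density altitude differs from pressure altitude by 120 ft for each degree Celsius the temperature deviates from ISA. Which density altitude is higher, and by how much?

Field Y by 2320 ft

Field X: ISA temp = 11°C, deviation +1°C, DA = 2000 + 120 × 1 = 2120 ft.
Field Y: ISA temp = 9°C, deviation +12°C, DA = 3000 + 120 × 12 = 4440 ft.
Field Y is higher by 4440 − 2120 = 2320 ft.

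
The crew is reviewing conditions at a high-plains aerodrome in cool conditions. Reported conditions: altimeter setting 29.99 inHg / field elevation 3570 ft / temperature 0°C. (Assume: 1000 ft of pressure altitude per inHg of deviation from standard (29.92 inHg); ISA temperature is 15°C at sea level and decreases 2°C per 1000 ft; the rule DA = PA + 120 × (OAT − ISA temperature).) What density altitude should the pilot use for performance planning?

2540 ft

Pressure altitude = 3570 + (29.92 − 29.99) × 1000 = 3570 + (-70) = 3500 ft.
ISA temperature at 3500 ft = 15 − 2 × (3500/1000) = 8°C.
ISA deviation = 0 − 8 = -8°C.
Density altitude = 3500 + 120 × (-8) = 2540 ft.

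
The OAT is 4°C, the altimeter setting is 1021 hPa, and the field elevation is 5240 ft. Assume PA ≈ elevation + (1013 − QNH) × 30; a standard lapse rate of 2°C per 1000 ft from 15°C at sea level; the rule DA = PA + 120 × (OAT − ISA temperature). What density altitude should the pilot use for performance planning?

4880 ft

Pressure altitude = 5240 + (1013 − 1021) × 30 = 5240 + (-240) = 5000 ft.
ISA temperature at 5000 ft = 15 − 2 × (5000/1000) = 5°C.
ISA deviation = 4 − 5 = -1°C.
Density altitude = 5000 + 120 × (-1) = 4880 ft.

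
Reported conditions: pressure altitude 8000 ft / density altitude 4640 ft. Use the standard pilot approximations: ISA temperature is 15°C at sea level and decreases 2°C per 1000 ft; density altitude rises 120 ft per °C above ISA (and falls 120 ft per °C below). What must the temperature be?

Density altitude − pressure altitude = 4640 − 8000 = -3360 ft.
At 120 ft/°C that is an ISA deviation of -3360/120 = -28°C.
ISA temperature at 8000 ft = 15 − 2 × (8000/1000) = -1°C.
OAT = ISA + deviation = -1 + (-28) = -29°C.

-29°C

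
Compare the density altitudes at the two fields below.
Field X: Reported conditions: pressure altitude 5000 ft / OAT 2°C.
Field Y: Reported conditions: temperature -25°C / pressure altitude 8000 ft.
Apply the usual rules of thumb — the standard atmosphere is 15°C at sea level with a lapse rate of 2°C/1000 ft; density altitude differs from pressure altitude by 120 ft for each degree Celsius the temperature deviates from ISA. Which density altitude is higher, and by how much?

Field X: ISA temp = 5°C, deviation -3°C, DA = 5000 + 120 × (-3) = 4640 ft.
Field Y: ISA temp = -1°C, deviation -24°C, DA = 8000 + 120 × (-24) = 5120 ft.
Field Y is higher by 5120 − 4640 = 480 ft.

Field Y by 480 ft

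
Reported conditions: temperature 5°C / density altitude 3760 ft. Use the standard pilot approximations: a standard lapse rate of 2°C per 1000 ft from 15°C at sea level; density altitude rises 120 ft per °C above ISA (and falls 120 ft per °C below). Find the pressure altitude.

DA = PA + 120 × (OAT − (15 − 2·PA/1000)) = PA + 120·OAT − 1800 + 0.24·PA = 1.24·PA + 120·OAT − 1800.
So 1.24·PA = 3760 − 120 × 5 + 1800 = 4960.
PA = 4960 / 1.24 = 4000 ft.

4000 ft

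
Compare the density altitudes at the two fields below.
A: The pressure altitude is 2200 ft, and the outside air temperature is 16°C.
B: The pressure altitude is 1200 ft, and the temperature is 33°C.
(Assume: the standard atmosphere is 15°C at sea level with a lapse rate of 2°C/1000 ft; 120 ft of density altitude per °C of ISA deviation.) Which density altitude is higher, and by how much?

B by 800 ft

A: ISA temp = 10.6°C, deviation +5.4°C, DA = 2200 + 120 × 5.4 = 2848 ft.
B: ISA temp = 12.6°C, deviation +20.4°C, DA = 1200 + 120 × 20.4 = 3648 ft.
B is higher by 3648 − 2848 = 800 ft.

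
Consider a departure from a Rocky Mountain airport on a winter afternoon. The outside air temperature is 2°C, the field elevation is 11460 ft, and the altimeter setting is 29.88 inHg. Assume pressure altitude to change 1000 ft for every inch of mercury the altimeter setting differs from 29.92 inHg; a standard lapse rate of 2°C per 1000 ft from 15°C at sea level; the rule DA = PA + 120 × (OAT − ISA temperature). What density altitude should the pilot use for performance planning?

Pressure altitude = 11460 + (29.92 − 29.88) × 1000 = 11460 + (+40) = 11500 ft.
ISA temperature at 11500 ft = 15 − 2 × (11500/1000) = -8°C.
ISA deviation = 2 − (-8) = +10°C.
Density altitude = 11500 + 120 × (10) = 12700 ft.

12700 ft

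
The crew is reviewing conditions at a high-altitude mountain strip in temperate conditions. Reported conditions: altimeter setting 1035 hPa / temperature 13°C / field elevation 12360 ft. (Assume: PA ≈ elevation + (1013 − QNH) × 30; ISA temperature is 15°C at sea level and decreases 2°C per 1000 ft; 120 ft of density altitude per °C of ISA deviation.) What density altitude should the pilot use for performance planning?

Pressure altitude = 12360 + (1013 − 1035) × 30 = 12360 + (-660) = 11700 ft.
ISA temperature at 11700 ft = 15 − 2 × (11700/1000) = -8.4°C.
ISA deviation = 13 − (-8.4) = +21.4°C.
Density altitude = 11700 + 120 × (21.4) = 14268 ft.

14268 ft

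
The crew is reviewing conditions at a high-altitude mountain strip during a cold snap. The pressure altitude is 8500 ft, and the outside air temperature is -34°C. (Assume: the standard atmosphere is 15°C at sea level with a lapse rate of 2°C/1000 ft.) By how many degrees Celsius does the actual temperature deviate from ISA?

ISA temperature at 8500 ft = 15 − 2 × (8500/1000) = -2°C.
Deviation = OAT − ISA = -34 − (-2) = -32°C.

ISA-32°C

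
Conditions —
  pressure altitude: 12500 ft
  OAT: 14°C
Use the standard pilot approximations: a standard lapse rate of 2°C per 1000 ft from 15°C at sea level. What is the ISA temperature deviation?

ISA+24°C

ISA temperature at 12500 ft = 15 − 2 × (12500/1000) = -10°C.
Deviation = OAT − ISA = 14 − (-10) = +24°C.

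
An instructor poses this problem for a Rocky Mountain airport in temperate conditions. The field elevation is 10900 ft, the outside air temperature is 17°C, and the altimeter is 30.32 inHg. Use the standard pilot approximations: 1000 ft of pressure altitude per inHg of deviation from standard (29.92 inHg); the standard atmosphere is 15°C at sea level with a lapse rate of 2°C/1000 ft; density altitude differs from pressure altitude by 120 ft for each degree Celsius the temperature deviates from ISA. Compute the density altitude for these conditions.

13260 ft

Pressure altitude = 10900 + (29.92 − 30.32) × 1000 = 10900 + (-400) = 10500 ft.
ISA temperature at 10500 ft = 15 − 2 × (10500/1000) = -6°C.
ISA deviation = 17 − (-6) = +23°C.
Density altitude = 10500 + 120 × (23) = 13260 ft.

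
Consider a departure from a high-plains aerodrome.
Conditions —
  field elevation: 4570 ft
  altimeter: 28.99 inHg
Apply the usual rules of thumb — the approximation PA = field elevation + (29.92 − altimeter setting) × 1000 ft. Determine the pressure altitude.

Pressure correction = (29.92 − 28.99) × 1000 = +930 ft.
Pressure altitude = 4570 + (+930) = 5500 ft.

5500 ft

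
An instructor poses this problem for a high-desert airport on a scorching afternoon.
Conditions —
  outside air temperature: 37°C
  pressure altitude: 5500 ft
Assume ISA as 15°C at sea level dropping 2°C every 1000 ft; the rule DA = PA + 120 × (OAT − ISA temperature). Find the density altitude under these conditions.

ISA temperature at 5500 ft = 15 − 2 × (5500/1000) = 4°C.
ISA deviation = 37 − 4 = +33°C.
Density altitude = 5500 + 120 × (33) = 5500 + (+3960) = 9460 ft.

9460 ft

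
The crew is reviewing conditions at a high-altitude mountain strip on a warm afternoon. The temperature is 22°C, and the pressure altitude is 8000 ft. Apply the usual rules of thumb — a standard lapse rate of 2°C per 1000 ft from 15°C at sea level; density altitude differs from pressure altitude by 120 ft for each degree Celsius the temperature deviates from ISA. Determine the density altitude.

10760 ft

ISA temperature at 8000 ft = 15 − 2 × (8000/1000) = -1°C.
ISA deviation = 22 − (-1) = +23°C.
Density altitude = 8000 + 120 × (23) = 8000 + (+2760) = 10760 ft.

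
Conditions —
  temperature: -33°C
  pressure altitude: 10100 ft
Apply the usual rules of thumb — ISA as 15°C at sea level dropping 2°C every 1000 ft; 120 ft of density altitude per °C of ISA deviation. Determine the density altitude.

ISA temperature at 10100 ft = 15 − 2 × (10100/1000) = -5.2°C.
ISA deviation = -33 − (-5.2) = -27.8°C.
Density altitude = 10100 + 120 × (-27.8) = 10100 + (-3336) = 6764 ft.

6764 ft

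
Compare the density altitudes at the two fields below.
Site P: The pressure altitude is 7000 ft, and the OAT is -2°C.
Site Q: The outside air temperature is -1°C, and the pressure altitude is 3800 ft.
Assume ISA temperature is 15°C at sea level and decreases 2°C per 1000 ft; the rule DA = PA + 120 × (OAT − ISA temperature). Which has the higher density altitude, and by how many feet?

Site P: ISA temp = 1°C, deviation -3°C, DA = 7000 + 120 × (-3) = 6640 ft.
Site Q: ISA temp = 7.4°C, deviation -8.4°C, DA = 3800 + 120 × (-8.4) = 2792 ft.
Site P is higher by 6640 − 2792 = 3848 ft.

Site P by 3848 ft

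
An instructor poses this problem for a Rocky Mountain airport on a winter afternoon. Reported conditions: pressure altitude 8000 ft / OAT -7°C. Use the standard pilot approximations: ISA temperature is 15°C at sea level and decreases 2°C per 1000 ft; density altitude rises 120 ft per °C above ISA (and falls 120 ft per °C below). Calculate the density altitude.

ISA temperature at 8000 ft = 15 − 2 × (8000/1000) = -1°C.
ISA deviation = -7 − (-1) = -6°C.
Density altitude = 8000 + 120 × (-6) = 8000 + (-720) = 7280 ft.

7280 ft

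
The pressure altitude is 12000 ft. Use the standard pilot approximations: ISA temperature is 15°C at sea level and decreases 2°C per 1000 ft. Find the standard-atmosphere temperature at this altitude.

ISA temperature = 15 − 2 × (12000/1000) = 15 − 24 = -9°C.

-9°C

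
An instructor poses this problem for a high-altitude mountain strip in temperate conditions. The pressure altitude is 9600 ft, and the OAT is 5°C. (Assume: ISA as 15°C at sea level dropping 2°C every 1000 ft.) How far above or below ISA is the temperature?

ISA temperature at 9600 ft = 15 − 2 × (9600/1000) = -4.2°C.
Deviation = OAT − ISA = 5 − (-4.2) = +9.2°C.

ISA+9.2°C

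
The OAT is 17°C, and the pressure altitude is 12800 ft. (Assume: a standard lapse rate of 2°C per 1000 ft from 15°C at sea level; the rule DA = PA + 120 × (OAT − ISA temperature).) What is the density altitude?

ISA temperature at 12800 ft = 15 − 2 × (12800/1000) = -10.6°C.
ISA deviation = 17 − (-10.6) = +27.6°C.
Density altitude = 12800 + 120 × (27.6) = 12800 + (+3312) = 16112 ft.

16112 ft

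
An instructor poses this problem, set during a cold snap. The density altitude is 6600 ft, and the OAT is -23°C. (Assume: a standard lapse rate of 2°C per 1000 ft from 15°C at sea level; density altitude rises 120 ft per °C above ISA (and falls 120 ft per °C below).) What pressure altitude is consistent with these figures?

9000 ft

DA = PA + 120 × (OAT − (15 − 2·PA/1000)) = PA + 120·OAT − 1800 + 0.24·PA = 1.24·PA + 120·OAT − 1800.
So 1.24·PA = 6600 − 120 × (-23) + 1800 = 11160.
PA = 11160 / 1.24 = 9000 ft.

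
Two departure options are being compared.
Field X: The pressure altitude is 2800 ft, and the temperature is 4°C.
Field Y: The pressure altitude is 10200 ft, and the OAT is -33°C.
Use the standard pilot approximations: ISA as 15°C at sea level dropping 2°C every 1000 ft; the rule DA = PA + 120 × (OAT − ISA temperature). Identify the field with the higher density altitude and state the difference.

Field Y by 4736 ft

Field X: ISA temp = 9.4°C, deviation -5.4°C, DA = 2800 + 120 × (-5.4) = 2152 ft.
Field Y: ISA temp = -5.4°C, deviation -27.6°C, DA = 10200 + 120 × (-27.6) = 6888 ft.
Field Y is higher by 6888 − 2152 = 4736 ft.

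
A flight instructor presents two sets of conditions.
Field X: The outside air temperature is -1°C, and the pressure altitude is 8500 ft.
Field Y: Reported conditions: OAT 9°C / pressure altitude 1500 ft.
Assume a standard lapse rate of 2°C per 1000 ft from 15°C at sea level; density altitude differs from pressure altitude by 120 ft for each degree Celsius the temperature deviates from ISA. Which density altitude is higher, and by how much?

Field X by 7480 ft

Field X: ISA temp = -2°C, deviation +1°C, DA = 8500 + 120 × 1 = 8620 ft.
Field Y: ISA temp = 12°C, deviation -3°C, DA = 1500 + 120 × (-3) = 1140 ft.
Field X is higher by 8620 − 1140 = 7480 ft.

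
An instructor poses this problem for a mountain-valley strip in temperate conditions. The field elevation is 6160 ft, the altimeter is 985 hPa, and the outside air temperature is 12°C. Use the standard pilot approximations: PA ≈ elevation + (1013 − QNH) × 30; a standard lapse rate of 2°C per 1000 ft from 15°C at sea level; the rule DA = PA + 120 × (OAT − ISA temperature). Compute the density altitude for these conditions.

8320 ft

Pressure altitude = 6160 + (1013 − 985) × 30 = 6160 + (+840) = 7000 ft.
ISA temperature at 7000 ft = 15 − 2 × (7000/1000) = 1°C.
ISA deviation = 12 − 1 = +11°C.
Density altitude = 7000 + 120 × (11) = 8320 ft.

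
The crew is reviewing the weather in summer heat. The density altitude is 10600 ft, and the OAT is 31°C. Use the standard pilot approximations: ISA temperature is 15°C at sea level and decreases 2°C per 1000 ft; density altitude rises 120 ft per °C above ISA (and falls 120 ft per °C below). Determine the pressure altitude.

7000 ft

DA = PA + 120 × (OAT − (15 − 2·PA/1000)) = PA + 120·OAT − 1800 + 0.24·PA = 1.24·PA + 120·OAT − 1800.
So 1.24·PA = 10600 − 120 × 31 + 1800 = 8680.
PA = 8680 / 1.24 = 7000 ft.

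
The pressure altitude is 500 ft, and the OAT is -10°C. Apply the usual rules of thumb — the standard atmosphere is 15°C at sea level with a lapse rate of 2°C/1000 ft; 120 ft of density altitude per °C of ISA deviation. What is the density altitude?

ISA temperature at 500 ft = 15 − 2 × (500/1000) = 14°C.
ISA deviation = -10 − 14 = -24°C.
Density altitude = 500 + 120 × (-24) = 500 + (-2880) = -2380 ft.

-2380 ft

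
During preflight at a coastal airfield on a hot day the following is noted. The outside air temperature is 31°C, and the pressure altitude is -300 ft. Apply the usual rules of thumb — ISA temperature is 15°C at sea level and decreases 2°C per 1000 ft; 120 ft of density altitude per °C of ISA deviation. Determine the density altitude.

ISA temperature at -300 ft = 15 − 2 × (-300/1000) = 15.6°C.
ISA deviation = 31 − 15.6 = +15.4°C.
Density altitude = -300 + 120 × (15.4) = -300 + (+1848) = 1548 ft.

1548 ft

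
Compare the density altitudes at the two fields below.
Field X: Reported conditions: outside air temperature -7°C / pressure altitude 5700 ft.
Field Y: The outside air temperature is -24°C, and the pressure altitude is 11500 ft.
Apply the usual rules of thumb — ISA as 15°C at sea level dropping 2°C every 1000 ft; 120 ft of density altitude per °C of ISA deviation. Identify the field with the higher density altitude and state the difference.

Field Y by 5152 ft

Field X: ISA temp = 3.6°C, deviation -10.6°C, DA = 5700 + 120 × (-10.6) = 4428 ft.
Field Y: ISA temp = -8°C, deviation -16°C, DA = 11500 + 120 × (-16) = 9580 ft.
Field Y is higher by 9580 − 4428 = 5152 ft.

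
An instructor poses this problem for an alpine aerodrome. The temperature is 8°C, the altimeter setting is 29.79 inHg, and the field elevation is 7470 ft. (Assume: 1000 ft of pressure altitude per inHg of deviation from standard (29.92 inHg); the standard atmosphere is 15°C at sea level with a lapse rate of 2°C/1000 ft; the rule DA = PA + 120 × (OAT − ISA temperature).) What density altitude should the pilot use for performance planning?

Pressure altitude = 7470 + (29.92 − 29.79) × 1000 = 7470 + (+130) = 7600 ft.
ISA temperature at 7600 ft = 15 − 2 × (7600/1000) = -0.2°C.
ISA deviation = 8 − (-0.2) = +8.2°C.
Density altitude = 7600 + 120 × (8.2) = 8584 ft.

8584 ft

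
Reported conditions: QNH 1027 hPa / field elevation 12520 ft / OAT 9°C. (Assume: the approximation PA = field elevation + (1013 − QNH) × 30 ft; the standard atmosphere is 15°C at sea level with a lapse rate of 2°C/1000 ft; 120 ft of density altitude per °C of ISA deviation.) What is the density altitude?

14284 ft

Pressure altitude = 12520 + (1013 − 1027) × 30 = 12520 + (-420) = 12100 ft.
ISA temperature at 12100 ft = 15 − 2 × (12100/1000) = -9.2°C.
ISA deviation = 9 − (-9.2) = +18.2°C.
Density altitude = 12100 + 120 × (18.2) = 14284 ft.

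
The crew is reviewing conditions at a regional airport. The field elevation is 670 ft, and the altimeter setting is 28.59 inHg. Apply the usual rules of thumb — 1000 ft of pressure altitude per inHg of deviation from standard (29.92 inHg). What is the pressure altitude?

Pressure correction = (29.92 − 28.59) × 1000 = +1330 ft.
Pressure altitude = 670 + (+1330) = 2000 ft.

2000 ft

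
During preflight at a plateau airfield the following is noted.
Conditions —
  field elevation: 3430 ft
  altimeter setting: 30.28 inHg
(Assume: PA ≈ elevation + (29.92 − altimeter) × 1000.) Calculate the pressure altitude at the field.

Pressure correction = (29.92 − 30.28) × 1000 = -360 ft.
Pressure altitude = 3430 + (-360) = 3070 ft.

3070 ft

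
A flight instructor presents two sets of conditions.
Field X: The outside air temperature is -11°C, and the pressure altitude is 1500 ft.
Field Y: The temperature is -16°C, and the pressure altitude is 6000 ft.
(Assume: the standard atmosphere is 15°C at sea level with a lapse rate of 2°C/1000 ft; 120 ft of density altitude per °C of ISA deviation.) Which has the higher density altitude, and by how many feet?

Field Y by 4980 ft

Field X: ISA temp = 12°C, deviation -23°C, DA = 1500 + 120 × (-23) = -1260 ft.
Field Y: ISA temp = 3°C, deviation -19°C, DA = 6000 + 120 × (-19) = 3720 ft.
Field Y is higher by 3720 − (-1260) = 4980 ft.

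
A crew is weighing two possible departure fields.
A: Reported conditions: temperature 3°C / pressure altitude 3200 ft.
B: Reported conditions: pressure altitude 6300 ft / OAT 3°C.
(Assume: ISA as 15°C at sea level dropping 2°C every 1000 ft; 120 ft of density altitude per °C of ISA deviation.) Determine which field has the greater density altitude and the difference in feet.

B by 3844 ft

A: ISA temp = 8.6°C, deviation -5.6°C, DA = 3200 + 120 × (-5.6) = 2528 ft.
B: ISA temp = 2.4°C, deviation +0.6°C, DA = 6300 + 120 × 0.6 = 6372 ft.
B is higher by 6372 − 2528 = 3844 ft.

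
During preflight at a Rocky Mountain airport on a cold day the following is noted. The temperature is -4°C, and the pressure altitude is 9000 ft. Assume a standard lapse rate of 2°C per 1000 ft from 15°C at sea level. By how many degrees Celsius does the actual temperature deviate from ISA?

ISA temperature at 9000 ft = 15 − 2 × (9000/1000) = -3°C.
Deviation = OAT − ISA = -4 − (-3) = -1°C.

ISA-1°C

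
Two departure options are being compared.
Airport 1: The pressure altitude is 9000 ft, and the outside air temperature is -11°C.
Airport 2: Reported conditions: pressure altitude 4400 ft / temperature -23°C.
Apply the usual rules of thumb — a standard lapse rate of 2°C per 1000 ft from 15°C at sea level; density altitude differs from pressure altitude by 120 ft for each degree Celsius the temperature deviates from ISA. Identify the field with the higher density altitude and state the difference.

Airport 1: ISA temp = -3°C, deviation -8°C, DA = 9000 + 120 × (-8) = 8040 ft.
Airport 2: ISA temp = 6.2°C, deviation -29.2°C, DA = 4400 + 120 × (-29.2) = 896 ft.
Airport 1 is higher by 8040 − 896 = 7144 ft.

Airport 1 by 7144 ft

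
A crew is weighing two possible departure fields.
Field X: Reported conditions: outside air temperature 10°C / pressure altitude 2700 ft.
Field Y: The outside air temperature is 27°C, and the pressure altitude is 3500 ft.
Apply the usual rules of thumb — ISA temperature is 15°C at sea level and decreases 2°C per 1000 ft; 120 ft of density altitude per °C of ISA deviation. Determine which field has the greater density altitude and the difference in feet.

Field Y by 3032 ft

Field X: ISA temp = 9.6°C, deviation +0.4°C, DA = 2700 + 120 × 0.4 = 2748 ft.
Field Y: ISA temp = 8°C, deviation +19°C, DA = 3500 + 120 × 19 = 5780 ft.
Field Y is higher by 5780 − 2748 = 3032 ft.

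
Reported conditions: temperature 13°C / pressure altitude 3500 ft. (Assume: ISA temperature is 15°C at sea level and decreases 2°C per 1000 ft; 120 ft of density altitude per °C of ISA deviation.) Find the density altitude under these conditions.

ISA temperature at 3500 ft = 15 − 2 × (3500/1000) = 8°C.
ISA deviation = 13 − 8 = +5°C.
Density altitude = 3500 + 120 × (5) = 3500 + (+600) = 4100 ft.

4100 ft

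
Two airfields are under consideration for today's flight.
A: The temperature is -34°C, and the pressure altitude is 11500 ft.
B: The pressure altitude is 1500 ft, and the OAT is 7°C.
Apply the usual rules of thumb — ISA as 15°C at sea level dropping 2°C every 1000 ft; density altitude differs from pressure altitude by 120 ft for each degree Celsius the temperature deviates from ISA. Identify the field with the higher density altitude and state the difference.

A by 7480 ft

A: ISA temp = -8°C, deviation -26°C, DA = 11500 + 120 × (-26) = 8380 ft.
B: ISA temp = 12°C, deviation -5°C, DA = 1500 + 120 × (-5) = 900 ft.
A is higher by 8380 − 900 = 7480 ft.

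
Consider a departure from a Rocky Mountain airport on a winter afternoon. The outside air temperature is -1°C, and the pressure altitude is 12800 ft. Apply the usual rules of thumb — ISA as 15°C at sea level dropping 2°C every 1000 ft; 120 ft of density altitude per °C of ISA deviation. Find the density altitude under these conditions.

ISA temperature at 12800 ft = 15 − 2 × (12800/1000) = -10.6°C.
ISA deviation = -1 − (-10.6) = +9.6°C.
Density altitude = 12800 + 120 × (9.6) = 12800 + (+1152) = 13952 ft.

13952 ft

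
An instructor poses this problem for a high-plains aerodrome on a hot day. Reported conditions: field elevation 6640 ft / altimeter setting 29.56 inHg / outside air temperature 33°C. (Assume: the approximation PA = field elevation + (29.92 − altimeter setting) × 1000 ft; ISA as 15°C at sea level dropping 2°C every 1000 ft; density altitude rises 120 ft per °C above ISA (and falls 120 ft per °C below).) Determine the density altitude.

10840 ft

Pressure altitude = 6640 + (29.92 − 29.56) × 1000 = 6640 + (+360) = 7000 ft.
ISA temperature at 7000 ft = 15 − 2 × (7000/1000) = 1°C.
ISA deviation = 33 − 1 = +32°C.
Density altitude = 7000 + 120 × (32) = 10840 ft.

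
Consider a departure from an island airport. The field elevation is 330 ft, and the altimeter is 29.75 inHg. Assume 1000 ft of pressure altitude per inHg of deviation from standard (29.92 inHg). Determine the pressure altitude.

Pressure correction = (29.92 − 29.75) × 1000 = +170 ft.
Pressure altitude = 330 + (+170) = 500 ft.

500 ft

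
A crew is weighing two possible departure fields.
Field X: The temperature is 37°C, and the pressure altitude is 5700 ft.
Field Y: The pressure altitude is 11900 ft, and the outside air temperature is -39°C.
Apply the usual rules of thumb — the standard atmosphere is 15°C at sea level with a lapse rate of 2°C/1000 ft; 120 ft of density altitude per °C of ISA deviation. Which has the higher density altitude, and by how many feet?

Field X by 1432 ft

Field X: ISA temp = 3.6°C, deviation +33.4°C, DA = 5700 + 120 × 33.4 = 9708 ft.
Field Y: ISA temp = -8.8°C, deviation -30.2°C, DA = 11900 + 120 × (-30.2) = 8276 ft.
Field X is higher by 9708 − 8276 = 1432 ft.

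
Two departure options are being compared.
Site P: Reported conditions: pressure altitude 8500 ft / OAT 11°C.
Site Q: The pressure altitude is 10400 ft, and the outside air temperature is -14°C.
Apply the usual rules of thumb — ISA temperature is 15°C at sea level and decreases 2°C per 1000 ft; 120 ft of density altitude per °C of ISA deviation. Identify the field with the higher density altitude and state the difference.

Site P by 644 ft

Site P: ISA temp = -2°C, deviation +13°C, DA = 8500 + 120 × 13 = 10060 ft.
Site Q: ISA temp = -5.8°C, deviation -8.2°C, DA = 10400 + 120 × (-8.2) = 9416 ft.
Site P is higher by 10060 − 9416 = 644 ft.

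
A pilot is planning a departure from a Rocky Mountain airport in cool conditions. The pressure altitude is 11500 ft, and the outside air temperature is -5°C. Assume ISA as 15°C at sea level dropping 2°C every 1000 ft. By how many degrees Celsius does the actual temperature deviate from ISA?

ISA temperature at 11500 ft = 15 − 2 × (11500/1000) = -8°C.
Deviation = OAT − ISA = -5 − (-8) = +3°C.

ISA+3°C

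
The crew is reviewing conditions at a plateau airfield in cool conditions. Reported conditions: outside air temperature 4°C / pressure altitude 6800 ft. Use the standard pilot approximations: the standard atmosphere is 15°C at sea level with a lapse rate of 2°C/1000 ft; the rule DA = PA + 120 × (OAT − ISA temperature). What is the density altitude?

7112 ft

ISA temperature at 6800 ft = 15 − 2 × (6800/1000) = 1.4°C.
ISA deviation = 4 − 1.4 = +2.6°C.
Density altitude = 6800 + 120 × (2.6) = 6800 + (+312) = 7112 ft.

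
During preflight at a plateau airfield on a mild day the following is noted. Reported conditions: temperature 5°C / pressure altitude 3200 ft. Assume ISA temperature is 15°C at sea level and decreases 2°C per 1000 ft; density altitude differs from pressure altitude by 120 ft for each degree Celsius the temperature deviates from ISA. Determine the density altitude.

ISA temperature at 3200 ft = 15 − 2 × (3200/1000) = 8.6°C.
ISA deviation = 5 − 8.6 = -3.6°C.
Density altitude = 3200 + 120 × (-3.6) = 3200 + (-432) = 2768 ft.

2768 ft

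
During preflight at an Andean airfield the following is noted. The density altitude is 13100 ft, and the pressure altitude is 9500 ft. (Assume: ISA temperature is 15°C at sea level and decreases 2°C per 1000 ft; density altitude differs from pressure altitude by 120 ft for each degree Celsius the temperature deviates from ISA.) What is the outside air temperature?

Density altitude − pressure altitude = 13100 − 9500 = +3600 ft.
At 120 ft/°C that is an ISA deviation of 3600/120 = +30°C.
ISA temperature at 9500 ft = 15 − 2 × (9500/1000) = -4°C.
OAT = ISA + deviation = -4 + (+30) = 26°C.

26°C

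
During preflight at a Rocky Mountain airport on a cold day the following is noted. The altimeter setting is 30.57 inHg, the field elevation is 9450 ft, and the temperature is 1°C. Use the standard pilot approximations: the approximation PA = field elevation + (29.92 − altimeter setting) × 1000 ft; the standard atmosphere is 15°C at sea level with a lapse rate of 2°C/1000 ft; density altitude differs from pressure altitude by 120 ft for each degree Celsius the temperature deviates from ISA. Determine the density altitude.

Pressure altitude = 9450 + (29.92 − 30.57) × 1000 = 9450 + (-650) = 8800 ft.
ISA temperature at 8800 ft = 15 − 2 × (8800/1000) = -2.6°C.
ISA deviation = 1 − (-2.6) = +3.6°C.
Density altitude = 8800 + 120 × (3.6) = 9232 ft.

9232 ft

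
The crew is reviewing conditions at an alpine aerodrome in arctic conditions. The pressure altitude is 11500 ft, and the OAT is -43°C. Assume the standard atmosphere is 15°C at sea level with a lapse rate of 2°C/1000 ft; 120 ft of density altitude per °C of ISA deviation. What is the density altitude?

ISA temperature at 11500 ft = 15 − 2 × (11500/1000) = -8°C.
ISA deviation = -43 − (-8) = -35°C.
Density altitude = 11500 + 120 × (-35) = 11500 + (-4200) = 7300 ft.

7300 ft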